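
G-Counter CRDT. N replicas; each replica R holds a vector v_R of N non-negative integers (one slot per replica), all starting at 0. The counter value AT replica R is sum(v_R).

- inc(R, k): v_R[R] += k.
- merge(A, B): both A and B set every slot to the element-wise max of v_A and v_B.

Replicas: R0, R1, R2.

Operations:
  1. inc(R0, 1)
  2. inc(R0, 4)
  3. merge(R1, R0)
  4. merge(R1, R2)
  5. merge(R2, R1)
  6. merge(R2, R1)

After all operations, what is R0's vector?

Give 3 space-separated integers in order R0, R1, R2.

Op 1: inc R0 by 1 -> R0=(1,0,0) value=1
Op 2: inc R0 by 4 -> R0=(5,0,0) value=5
Op 3: merge R1<->R0 -> R1=(5,0,0) R0=(5,0,0)
Op 4: merge R1<->R2 -> R1=(5,0,0) R2=(5,0,0)
Op 5: merge R2<->R1 -> R2=(5,0,0) R1=(5,0,0)
Op 6: merge R2<->R1 -> R2=(5,0,0) R1=(5,0,0)

Answer: 5 0 0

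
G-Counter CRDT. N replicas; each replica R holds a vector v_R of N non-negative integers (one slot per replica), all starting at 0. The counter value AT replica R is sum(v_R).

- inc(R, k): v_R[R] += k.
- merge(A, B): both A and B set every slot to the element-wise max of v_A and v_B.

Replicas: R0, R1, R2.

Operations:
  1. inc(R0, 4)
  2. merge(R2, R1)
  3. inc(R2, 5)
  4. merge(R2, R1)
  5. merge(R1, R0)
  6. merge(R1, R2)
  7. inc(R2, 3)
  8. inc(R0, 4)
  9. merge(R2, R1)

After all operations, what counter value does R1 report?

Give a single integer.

Op 1: inc R0 by 4 -> R0=(4,0,0) value=4
Op 2: merge R2<->R1 -> R2=(0,0,0) R1=(0,0,0)
Op 3: inc R2 by 5 -> R2=(0,0,5) value=5
Op 4: merge R2<->R1 -> R2=(0,0,5) R1=(0,0,5)
Op 5: merge R1<->R0 -> R1=(4,0,5) R0=(4,0,5)
Op 6: merge R1<->R2 -> R1=(4,0,5) R2=(4,0,5)
Op 7: inc R2 by 3 -> R2=(4,0,8) value=12
Op 8: inc R0 by 4 -> R0=(8,0,5) value=13
Op 9: merge R2<->R1 -> R2=(4,0,8) R1=(4,0,8)

Answer: 12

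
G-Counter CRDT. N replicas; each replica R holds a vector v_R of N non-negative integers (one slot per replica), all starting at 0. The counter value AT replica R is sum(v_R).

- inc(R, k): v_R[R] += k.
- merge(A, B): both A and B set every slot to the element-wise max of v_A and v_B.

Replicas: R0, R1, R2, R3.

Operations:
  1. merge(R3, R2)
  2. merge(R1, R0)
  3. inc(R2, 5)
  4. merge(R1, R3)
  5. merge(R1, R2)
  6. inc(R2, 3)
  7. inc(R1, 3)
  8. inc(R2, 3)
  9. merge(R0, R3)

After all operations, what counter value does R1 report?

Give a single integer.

Answer: 8

Derivation:
Op 1: merge R3<->R2 -> R3=(0,0,0,0) R2=(0,0,0,0)
Op 2: merge R1<->R0 -> R1=(0,0,0,0) R0=(0,0,0,0)
Op 3: inc R2 by 5 -> R2=(0,0,5,0) value=5
Op 4: merge R1<->R3 -> R1=(0,0,0,0) R3=(0,0,0,0)
Op 5: merge R1<->R2 -> R1=(0,0,5,0) R2=(0,0,5,0)
Op 6: inc R2 by 3 -> R2=(0,0,8,0) value=8
Op 7: inc R1 by 3 -> R1=(0,3,5,0) value=8
Op 8: inc R2 by 3 -> R2=(0,0,11,0) value=11
Op 9: merge R0<->R3 -> R0=(0,0,0,0) R3=(0,0,0,0)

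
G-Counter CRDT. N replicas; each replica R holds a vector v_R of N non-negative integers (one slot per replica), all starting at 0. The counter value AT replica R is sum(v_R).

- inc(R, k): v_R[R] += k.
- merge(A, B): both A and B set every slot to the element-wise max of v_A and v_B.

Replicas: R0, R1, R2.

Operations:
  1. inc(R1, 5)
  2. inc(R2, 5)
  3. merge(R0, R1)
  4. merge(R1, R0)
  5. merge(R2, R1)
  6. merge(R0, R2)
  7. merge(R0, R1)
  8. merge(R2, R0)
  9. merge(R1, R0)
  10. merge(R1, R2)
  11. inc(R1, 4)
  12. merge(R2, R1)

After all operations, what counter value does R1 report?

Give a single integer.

Op 1: inc R1 by 5 -> R1=(0,5,0) value=5
Op 2: inc R2 by 5 -> R2=(0,0,5) value=5
Op 3: merge R0<->R1 -> R0=(0,5,0) R1=(0,5,0)
Op 4: merge R1<->R0 -> R1=(0,5,0) R0=(0,5,0)
Op 5: merge R2<->R1 -> R2=(0,5,5) R1=(0,5,5)
Op 6: merge R0<->R2 -> R0=(0,5,5) R2=(0,5,5)
Op 7: merge R0<->R1 -> R0=(0,5,5) R1=(0,5,5)
Op 8: merge R2<->R0 -> R2=(0,5,5) R0=(0,5,5)
Op 9: merge R1<->R0 -> R1=(0,5,5) R0=(0,5,5)
Op 10: merge R1<->R2 -> R1=(0,5,5) R2=(0,5,5)
Op 11: inc R1 by 4 -> R1=(0,9,5) value=14
Op 12: merge R2<->R1 -> R2=(0,9,5) R1=(0,9,5)

Answer: 14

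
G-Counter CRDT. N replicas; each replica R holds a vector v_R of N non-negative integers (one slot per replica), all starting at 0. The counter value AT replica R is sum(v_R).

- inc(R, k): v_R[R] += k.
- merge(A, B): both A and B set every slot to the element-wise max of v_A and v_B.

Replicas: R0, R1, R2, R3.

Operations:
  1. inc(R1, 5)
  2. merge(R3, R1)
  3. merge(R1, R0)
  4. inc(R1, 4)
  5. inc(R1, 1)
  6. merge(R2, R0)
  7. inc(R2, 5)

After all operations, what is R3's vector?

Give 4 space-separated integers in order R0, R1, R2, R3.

Op 1: inc R1 by 5 -> R1=(0,5,0,0) value=5
Op 2: merge R3<->R1 -> R3=(0,5,0,0) R1=(0,5,0,0)
Op 3: merge R1<->R0 -> R1=(0,5,0,0) R0=(0,5,0,0)
Op 4: inc R1 by 4 -> R1=(0,9,0,0) value=9
Op 5: inc R1 by 1 -> R1=(0,10,0,0) value=10
Op 6: merge R2<->R0 -> R2=(0,5,0,0) R0=(0,5,0,0)
Op 7: inc R2 by 5 -> R2=(0,5,5,0) value=10

Answer: 0 5 0 0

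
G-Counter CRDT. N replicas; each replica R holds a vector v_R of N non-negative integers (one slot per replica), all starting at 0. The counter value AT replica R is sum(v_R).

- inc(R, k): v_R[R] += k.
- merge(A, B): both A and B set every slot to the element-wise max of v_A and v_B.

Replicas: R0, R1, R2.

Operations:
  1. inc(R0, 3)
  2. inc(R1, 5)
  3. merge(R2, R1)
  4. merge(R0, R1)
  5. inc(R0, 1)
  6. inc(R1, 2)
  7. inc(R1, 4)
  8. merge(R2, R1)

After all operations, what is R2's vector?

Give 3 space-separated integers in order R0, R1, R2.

Op 1: inc R0 by 3 -> R0=(3,0,0) value=3
Op 2: inc R1 by 5 -> R1=(0,5,0) value=5
Op 3: merge R2<->R1 -> R2=(0,5,0) R1=(0,5,0)
Op 4: merge R0<->R1 -> R0=(3,5,0) R1=(3,5,0)
Op 5: inc R0 by 1 -> R0=(4,5,0) value=9
Op 6: inc R1 by 2 -> R1=(3,7,0) value=10
Op 7: inc R1 by 4 -> R1=(3,11,0) value=14
Op 8: merge R2<->R1 -> R2=(3,11,0) R1=(3,11,0)

Answer: 3 11 0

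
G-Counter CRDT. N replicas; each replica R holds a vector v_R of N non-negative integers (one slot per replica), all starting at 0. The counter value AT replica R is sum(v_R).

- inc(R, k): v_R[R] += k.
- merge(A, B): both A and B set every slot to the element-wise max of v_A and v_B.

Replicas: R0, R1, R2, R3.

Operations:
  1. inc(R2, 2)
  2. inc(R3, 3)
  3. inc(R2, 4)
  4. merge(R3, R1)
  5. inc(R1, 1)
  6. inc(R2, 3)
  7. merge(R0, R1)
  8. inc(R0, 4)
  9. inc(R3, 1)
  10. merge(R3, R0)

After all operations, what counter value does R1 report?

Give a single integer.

Op 1: inc R2 by 2 -> R2=(0,0,2,0) value=2
Op 2: inc R3 by 3 -> R3=(0,0,0,3) value=3
Op 3: inc R2 by 4 -> R2=(0,0,6,0) value=6
Op 4: merge R3<->R1 -> R3=(0,0,0,3) R1=(0,0,0,3)
Op 5: inc R1 by 1 -> R1=(0,1,0,3) value=4
Op 6: inc R2 by 3 -> R2=(0,0,9,0) value=9
Op 7: merge R0<->R1 -> R0=(0,1,0,3) R1=(0,1,0,3)
Op 8: inc R0 by 4 -> R0=(4,1,0,3) value=8
Op 9: inc R3 by 1 -> R3=(0,0,0,4) value=4
Op 10: merge R3<->R0 -> R3=(4,1,0,4) R0=(4,1,0,4)

Answer: 4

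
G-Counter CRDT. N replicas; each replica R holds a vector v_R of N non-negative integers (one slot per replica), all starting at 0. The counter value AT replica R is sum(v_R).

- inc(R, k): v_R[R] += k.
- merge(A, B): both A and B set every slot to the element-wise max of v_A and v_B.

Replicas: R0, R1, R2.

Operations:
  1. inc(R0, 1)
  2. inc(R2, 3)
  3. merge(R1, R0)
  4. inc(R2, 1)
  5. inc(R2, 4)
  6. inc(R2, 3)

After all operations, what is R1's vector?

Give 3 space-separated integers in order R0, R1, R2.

Op 1: inc R0 by 1 -> R0=(1,0,0) value=1
Op 2: inc R2 by 3 -> R2=(0,0,3) value=3
Op 3: merge R1<->R0 -> R1=(1,0,0) R0=(1,0,0)
Op 4: inc R2 by 1 -> R2=(0,0,4) value=4
Op 5: inc R2 by 4 -> R2=(0,0,8) value=8
Op 6: inc R2 by 3 -> R2=(0,0,11) value=11

Answer: 1 0 0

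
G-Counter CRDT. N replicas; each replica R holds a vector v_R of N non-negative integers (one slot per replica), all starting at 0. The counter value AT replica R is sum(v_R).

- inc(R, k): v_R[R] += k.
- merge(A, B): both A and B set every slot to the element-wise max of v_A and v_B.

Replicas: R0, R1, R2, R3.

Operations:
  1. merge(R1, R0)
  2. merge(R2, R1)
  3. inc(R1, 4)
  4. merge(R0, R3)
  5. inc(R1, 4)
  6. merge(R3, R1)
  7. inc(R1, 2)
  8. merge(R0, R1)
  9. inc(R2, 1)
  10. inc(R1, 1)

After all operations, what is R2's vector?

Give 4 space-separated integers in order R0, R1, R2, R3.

Op 1: merge R1<->R0 -> R1=(0,0,0,0) R0=(0,0,0,0)
Op 2: merge R2<->R1 -> R2=(0,0,0,0) R1=(0,0,0,0)
Op 3: inc R1 by 4 -> R1=(0,4,0,0) value=4
Op 4: merge R0<->R3 -> R0=(0,0,0,0) R3=(0,0,0,0)
Op 5: inc R1 by 4 -> R1=(0,8,0,0) value=8
Op 6: merge R3<->R1 -> R3=(0,8,0,0) R1=(0,8,0,0)
Op 7: inc R1 by 2 -> R1=(0,10,0,0) value=10
Op 8: merge R0<->R1 -> R0=(0,10,0,0) R1=(0,10,0,0)
Op 9: inc R2 by 1 -> R2=(0,0,1,0) value=1
Op 10: inc R1 by 1 -> R1=(0,11,0,0) value=11

Answer: 0 0 1 0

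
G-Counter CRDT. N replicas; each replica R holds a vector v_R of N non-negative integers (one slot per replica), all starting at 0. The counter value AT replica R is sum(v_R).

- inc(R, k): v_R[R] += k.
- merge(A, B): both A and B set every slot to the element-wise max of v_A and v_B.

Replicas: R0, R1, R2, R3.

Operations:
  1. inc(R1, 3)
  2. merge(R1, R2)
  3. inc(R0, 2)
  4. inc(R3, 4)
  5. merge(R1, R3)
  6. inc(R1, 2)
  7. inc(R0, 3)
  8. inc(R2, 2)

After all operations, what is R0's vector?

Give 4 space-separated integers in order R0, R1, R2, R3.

Answer: 5 0 0 0

Derivation:
Op 1: inc R1 by 3 -> R1=(0,3,0,0) value=3
Op 2: merge R1<->R2 -> R1=(0,3,0,0) R2=(0,3,0,0)
Op 3: inc R0 by 2 -> R0=(2,0,0,0) value=2
Op 4: inc R3 by 4 -> R3=(0,0,0,4) value=4
Op 5: merge R1<->R3 -> R1=(0,3,0,4) R3=(0,3,0,4)
Op 6: inc R1 by 2 -> R1=(0,5,0,4) value=9
Op 7: inc R0 by 3 -> R0=(5,0,0,0) value=5
Op 8: inc R2 by 2 -> R2=(0,3,2,0) value=5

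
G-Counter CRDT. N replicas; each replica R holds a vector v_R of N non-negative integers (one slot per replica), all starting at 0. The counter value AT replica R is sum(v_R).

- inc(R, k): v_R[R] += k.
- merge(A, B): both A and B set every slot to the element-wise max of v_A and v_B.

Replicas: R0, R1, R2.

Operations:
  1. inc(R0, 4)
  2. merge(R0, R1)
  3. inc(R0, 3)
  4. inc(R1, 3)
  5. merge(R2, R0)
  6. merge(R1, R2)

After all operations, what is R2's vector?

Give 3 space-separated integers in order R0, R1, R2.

Op 1: inc R0 by 4 -> R0=(4,0,0) value=4
Op 2: merge R0<->R1 -> R0=(4,0,0) R1=(4,0,0)
Op 3: inc R0 by 3 -> R0=(7,0,0) value=7
Op 4: inc R1 by 3 -> R1=(4,3,0) value=7
Op 5: merge R2<->R0 -> R2=(7,0,0) R0=(7,0,0)
Op 6: merge R1<->R2 -> R1=(7,3,0) R2=(7,3,0)

Answer: 7 3 0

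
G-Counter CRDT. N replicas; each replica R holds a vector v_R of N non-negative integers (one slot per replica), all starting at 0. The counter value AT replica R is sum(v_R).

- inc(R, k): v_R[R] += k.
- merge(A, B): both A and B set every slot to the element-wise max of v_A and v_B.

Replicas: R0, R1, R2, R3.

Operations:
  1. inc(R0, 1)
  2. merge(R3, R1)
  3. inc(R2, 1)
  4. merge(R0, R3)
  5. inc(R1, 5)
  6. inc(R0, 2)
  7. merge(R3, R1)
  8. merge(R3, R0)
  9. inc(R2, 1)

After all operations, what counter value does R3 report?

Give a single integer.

Answer: 8

Derivation:
Op 1: inc R0 by 1 -> R0=(1,0,0,0) value=1
Op 2: merge R3<->R1 -> R3=(0,0,0,0) R1=(0,0,0,0)
Op 3: inc R2 by 1 -> R2=(0,0,1,0) value=1
Op 4: merge R0<->R3 -> R0=(1,0,0,0) R3=(1,0,0,0)
Op 5: inc R1 by 5 -> R1=(0,5,0,0) value=5
Op 6: inc R0 by 2 -> R0=(3,0,0,0) value=3
Op 7: merge R3<->R1 -> R3=(1,5,0,0) R1=(1,5,0,0)
Op 8: merge R3<->R0 -> R3=(3,5,0,0) R0=(3,5,0,0)
Op 9: inc R2 by 1 -> R2=(0,0,2,0) value=2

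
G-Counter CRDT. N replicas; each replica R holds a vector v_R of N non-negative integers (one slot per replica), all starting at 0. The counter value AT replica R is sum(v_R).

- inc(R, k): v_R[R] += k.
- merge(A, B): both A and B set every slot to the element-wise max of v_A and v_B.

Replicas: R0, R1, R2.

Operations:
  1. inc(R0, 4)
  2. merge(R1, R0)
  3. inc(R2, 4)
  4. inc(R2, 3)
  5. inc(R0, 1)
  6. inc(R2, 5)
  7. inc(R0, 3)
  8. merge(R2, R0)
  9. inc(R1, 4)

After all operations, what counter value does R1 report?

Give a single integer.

Op 1: inc R0 by 4 -> R0=(4,0,0) value=4
Op 2: merge R1<->R0 -> R1=(4,0,0) R0=(4,0,0)
Op 3: inc R2 by 4 -> R2=(0,0,4) value=4
Op 4: inc R2 by 3 -> R2=(0,0,7) value=7
Op 5: inc R0 by 1 -> R0=(5,0,0) value=5
Op 6: inc R2 by 5 -> R2=(0,0,12) value=12
Op 7: inc R0 by 3 -> R0=(8,0,0) value=8
Op 8: merge R2<->R0 -> R2=(8,0,12) R0=(8,0,12)
Op 9: inc R1 by 4 -> R1=(4,4,0) value=8

Answer: 8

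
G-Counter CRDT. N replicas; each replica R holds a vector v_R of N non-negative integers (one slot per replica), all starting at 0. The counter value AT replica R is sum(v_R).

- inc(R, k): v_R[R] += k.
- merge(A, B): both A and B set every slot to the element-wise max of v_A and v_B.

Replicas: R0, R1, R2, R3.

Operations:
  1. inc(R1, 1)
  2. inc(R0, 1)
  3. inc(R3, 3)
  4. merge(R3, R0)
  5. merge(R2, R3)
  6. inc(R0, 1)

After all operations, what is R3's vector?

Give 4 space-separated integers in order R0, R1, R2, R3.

Op 1: inc R1 by 1 -> R1=(0,1,0,0) value=1
Op 2: inc R0 by 1 -> R0=(1,0,0,0) value=1
Op 3: inc R3 by 3 -> R3=(0,0,0,3) value=3
Op 4: merge R3<->R0 -> R3=(1,0,0,3) R0=(1,0,0,3)
Op 5: merge R2<->R3 -> R2=(1,0,0,3) R3=(1,0,0,3)
Op 6: inc R0 by 1 -> R0=(2,0,0,3) value=5

Answer: 1 0 0 3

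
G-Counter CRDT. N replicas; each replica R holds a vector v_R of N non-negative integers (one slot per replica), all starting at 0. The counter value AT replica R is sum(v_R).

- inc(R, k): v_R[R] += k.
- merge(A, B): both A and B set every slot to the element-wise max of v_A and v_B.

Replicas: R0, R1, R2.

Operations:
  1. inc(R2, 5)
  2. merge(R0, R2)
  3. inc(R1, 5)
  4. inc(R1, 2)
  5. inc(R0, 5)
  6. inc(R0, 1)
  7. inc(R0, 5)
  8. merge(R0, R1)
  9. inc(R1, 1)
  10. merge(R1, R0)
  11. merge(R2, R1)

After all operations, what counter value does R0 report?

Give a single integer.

Op 1: inc R2 by 5 -> R2=(0,0,5) value=5
Op 2: merge R0<->R2 -> R0=(0,0,5) R2=(0,0,5)
Op 3: inc R1 by 5 -> R1=(0,5,0) value=5
Op 4: inc R1 by 2 -> R1=(0,7,0) value=7
Op 5: inc R0 by 5 -> R0=(5,0,5) value=10
Op 6: inc R0 by 1 -> R0=(6,0,5) value=11
Op 7: inc R0 by 5 -> R0=(11,0,5) value=16
Op 8: merge R0<->R1 -> R0=(11,7,5) R1=(11,7,5)
Op 9: inc R1 by 1 -> R1=(11,8,5) value=24
Op 10: merge R1<->R0 -> R1=(11,8,5) R0=(11,8,5)
Op 11: merge R2<->R1 -> R2=(11,8,5) R1=(11,8,5)

Answer: 24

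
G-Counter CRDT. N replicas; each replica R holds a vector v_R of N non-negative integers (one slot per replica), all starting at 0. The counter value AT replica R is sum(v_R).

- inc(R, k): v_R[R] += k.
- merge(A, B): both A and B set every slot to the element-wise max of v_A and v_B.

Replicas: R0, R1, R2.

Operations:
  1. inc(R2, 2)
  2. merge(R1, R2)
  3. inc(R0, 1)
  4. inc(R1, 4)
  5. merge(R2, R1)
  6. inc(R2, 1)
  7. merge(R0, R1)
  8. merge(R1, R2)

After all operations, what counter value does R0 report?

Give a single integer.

Op 1: inc R2 by 2 -> R2=(0,0,2) value=2
Op 2: merge R1<->R2 -> R1=(0,0,2) R2=(0,0,2)
Op 3: inc R0 by 1 -> R0=(1,0,0) value=1
Op 4: inc R1 by 4 -> R1=(0,4,2) value=6
Op 5: merge R2<->R1 -> R2=(0,4,2) R1=(0,4,2)
Op 6: inc R2 by 1 -> R2=(0,4,3) value=7
Op 7: merge R0<->R1 -> R0=(1,4,2) R1=(1,4,2)
Op 8: merge R1<->R2 -> R1=(1,4,3) R2=(1,4,3)

Answer: 7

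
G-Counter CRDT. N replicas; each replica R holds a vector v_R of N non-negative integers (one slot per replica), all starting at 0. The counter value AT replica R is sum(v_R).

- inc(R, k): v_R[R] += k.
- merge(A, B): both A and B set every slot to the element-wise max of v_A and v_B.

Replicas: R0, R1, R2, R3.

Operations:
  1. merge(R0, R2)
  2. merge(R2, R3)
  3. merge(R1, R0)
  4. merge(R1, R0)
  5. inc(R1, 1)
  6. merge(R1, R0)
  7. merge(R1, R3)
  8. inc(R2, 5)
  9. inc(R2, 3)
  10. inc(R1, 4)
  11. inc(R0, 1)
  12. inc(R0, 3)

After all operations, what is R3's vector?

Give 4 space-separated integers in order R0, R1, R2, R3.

Answer: 0 1 0 0

Derivation:
Op 1: merge R0<->R2 -> R0=(0,0,0,0) R2=(0,0,0,0)
Op 2: merge R2<->R3 -> R2=(0,0,0,0) R3=(0,0,0,0)
Op 3: merge R1<->R0 -> R1=(0,0,0,0) R0=(0,0,0,0)
Op 4: merge R1<->R0 -> R1=(0,0,0,0) R0=(0,0,0,0)
Op 5: inc R1 by 1 -> R1=(0,1,0,0) value=1
Op 6: merge R1<->R0 -> R1=(0,1,0,0) R0=(0,1,0,0)
Op 7: merge R1<->R3 -> R1=(0,1,0,0) R3=(0,1,0,0)
Op 8: inc R2 by 5 -> R2=(0,0,5,0) value=5
Op 9: inc R2 by 3 -> R2=(0,0,8,0) value=8
Op 10: inc R1 by 4 -> R1=(0,5,0,0) value=5
Op 11: inc R0 by 1 -> R0=(1,1,0,0) value=2
Op 12: inc R0 by 3 -> R0=(4,1,0,0) value=5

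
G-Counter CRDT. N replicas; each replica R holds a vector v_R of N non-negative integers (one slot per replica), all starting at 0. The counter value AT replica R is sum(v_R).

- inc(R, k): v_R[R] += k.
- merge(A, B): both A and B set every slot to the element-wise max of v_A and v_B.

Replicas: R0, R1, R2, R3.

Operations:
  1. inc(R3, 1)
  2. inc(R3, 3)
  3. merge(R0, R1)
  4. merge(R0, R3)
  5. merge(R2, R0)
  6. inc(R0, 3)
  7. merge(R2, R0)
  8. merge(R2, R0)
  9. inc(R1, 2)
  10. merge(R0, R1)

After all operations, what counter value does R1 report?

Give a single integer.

Answer: 9

Derivation:
Op 1: inc R3 by 1 -> R3=(0,0,0,1) value=1
Op 2: inc R3 by 3 -> R3=(0,0,0,4) value=4
Op 3: merge R0<->R1 -> R0=(0,0,0,0) R1=(0,0,0,0)
Op 4: merge R0<->R3 -> R0=(0,0,0,4) R3=(0,0,0,4)
Op 5: merge R2<->R0 -> R2=(0,0,0,4) R0=(0,0,0,4)
Op 6: inc R0 by 3 -> R0=(3,0,0,4) value=7
Op 7: merge R2<->R0 -> R2=(3,0,0,4) R0=(3,0,0,4)
Op 8: merge R2<->R0 -> R2=(3,0,0,4) R0=(3,0,0,4)
Op 9: inc R1 by 2 -> R1=(0,2,0,0) value=2
Op 10: merge R0<->R1 -> R0=(3,2,0,4) R1=(3,2,0,4)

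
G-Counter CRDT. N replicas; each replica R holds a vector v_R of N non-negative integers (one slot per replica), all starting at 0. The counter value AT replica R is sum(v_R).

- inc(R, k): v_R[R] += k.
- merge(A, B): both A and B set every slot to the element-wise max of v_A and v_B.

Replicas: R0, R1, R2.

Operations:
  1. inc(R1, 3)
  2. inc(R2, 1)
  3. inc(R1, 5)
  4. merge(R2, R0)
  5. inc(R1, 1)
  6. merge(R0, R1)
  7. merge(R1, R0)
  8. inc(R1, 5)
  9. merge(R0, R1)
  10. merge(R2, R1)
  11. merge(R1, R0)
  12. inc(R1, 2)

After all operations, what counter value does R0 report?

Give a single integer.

Op 1: inc R1 by 3 -> R1=(0,3,0) value=3
Op 2: inc R2 by 1 -> R2=(0,0,1) value=1
Op 3: inc R1 by 5 -> R1=(0,8,0) value=8
Op 4: merge R2<->R0 -> R2=(0,0,1) R0=(0,0,1)
Op 5: inc R1 by 1 -> R1=(0,9,0) value=9
Op 6: merge R0<->R1 -> R0=(0,9,1) R1=(0,9,1)
Op 7: merge R1<->R0 -> R1=(0,9,1) R0=(0,9,1)
Op 8: inc R1 by 5 -> R1=(0,14,1) value=15
Op 9: merge R0<->R1 -> R0=(0,14,1) R1=(0,14,1)
Op 10: merge R2<->R1 -> R2=(0,14,1) R1=(0,14,1)
Op 11: merge R1<->R0 -> R1=(0,14,1) R0=(0,14,1)
Op 12: inc R1 by 2 -> R1=(0,16,1) value=17

Answer: 15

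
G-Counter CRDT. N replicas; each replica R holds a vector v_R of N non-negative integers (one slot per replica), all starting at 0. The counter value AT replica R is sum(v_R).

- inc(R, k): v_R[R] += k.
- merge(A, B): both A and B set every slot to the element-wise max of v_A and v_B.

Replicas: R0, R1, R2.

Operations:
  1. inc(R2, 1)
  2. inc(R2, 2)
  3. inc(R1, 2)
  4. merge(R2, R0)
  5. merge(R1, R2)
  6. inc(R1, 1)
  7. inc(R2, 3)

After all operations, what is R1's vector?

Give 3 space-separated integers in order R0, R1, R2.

Op 1: inc R2 by 1 -> R2=(0,0,1) value=1
Op 2: inc R2 by 2 -> R2=(0,0,3) value=3
Op 3: inc R1 by 2 -> R1=(0,2,0) value=2
Op 4: merge R2<->R0 -> R2=(0,0,3) R0=(0,0,3)
Op 5: merge R1<->R2 -> R1=(0,2,3) R2=(0,2,3)
Op 6: inc R1 by 1 -> R1=(0,3,3) value=6
Op 7: inc R2 by 3 -> R2=(0,2,6) value=8

Answer: 0 3 3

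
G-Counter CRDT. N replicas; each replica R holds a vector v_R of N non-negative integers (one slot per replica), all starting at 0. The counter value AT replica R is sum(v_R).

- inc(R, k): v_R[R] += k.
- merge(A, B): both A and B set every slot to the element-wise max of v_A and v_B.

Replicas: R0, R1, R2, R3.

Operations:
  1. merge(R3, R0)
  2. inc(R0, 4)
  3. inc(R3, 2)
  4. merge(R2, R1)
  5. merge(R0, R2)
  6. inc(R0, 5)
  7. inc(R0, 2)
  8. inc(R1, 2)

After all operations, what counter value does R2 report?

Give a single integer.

Answer: 4

Derivation:
Op 1: merge R3<->R0 -> R3=(0,0,0,0) R0=(0,0,0,0)
Op 2: inc R0 by 4 -> R0=(4,0,0,0) value=4
Op 3: inc R3 by 2 -> R3=(0,0,0,2) value=2
Op 4: merge R2<->R1 -> R2=(0,0,0,0) R1=(0,0,0,0)
Op 5: merge R0<->R2 -> R0=(4,0,0,0) R2=(4,0,0,0)
Op 6: inc R0 by 5 -> R0=(9,0,0,0) value=9
Op 7: inc R0 by 2 -> R0=(11,0,0,0) value=11
Op 8: inc R1 by 2 -> R1=(0,2,0,0) value=2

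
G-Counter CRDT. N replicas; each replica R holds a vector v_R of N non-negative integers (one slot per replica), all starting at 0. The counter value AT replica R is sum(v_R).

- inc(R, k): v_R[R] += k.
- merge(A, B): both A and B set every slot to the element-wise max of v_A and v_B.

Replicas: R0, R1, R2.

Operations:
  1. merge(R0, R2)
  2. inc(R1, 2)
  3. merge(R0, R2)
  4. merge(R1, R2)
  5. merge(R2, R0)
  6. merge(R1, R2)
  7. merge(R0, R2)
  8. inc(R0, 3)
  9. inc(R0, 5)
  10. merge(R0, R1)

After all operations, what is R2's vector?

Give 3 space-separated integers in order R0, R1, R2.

Op 1: merge R0<->R2 -> R0=(0,0,0) R2=(0,0,0)
Op 2: inc R1 by 2 -> R1=(0,2,0) value=2
Op 3: merge R0<->R2 -> R0=(0,0,0) R2=(0,0,0)
Op 4: merge R1<->R2 -> R1=(0,2,0) R2=(0,2,0)
Op 5: merge R2<->R0 -> R2=(0,2,0) R0=(0,2,0)
Op 6: merge R1<->R2 -> R1=(0,2,0) R2=(0,2,0)
Op 7: merge R0<->R2 -> R0=(0,2,0) R2=(0,2,0)
Op 8: inc R0 by 3 -> R0=(3,2,0) value=5
Op 9: inc R0 by 5 -> R0=(8,2,0) value=10
Op 10: merge R0<->R1 -> R0=(8,2,0) R1=(8,2,0)

Answer: 0 2 0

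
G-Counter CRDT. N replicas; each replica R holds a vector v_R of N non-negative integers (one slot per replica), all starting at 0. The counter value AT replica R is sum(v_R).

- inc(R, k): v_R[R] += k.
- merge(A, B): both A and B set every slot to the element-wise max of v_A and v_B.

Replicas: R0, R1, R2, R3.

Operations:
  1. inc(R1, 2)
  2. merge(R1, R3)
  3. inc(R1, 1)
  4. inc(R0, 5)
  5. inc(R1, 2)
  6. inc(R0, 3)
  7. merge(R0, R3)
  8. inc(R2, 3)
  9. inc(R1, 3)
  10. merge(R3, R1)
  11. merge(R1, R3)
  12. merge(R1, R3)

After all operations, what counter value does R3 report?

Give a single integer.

Op 1: inc R1 by 2 -> R1=(0,2,0,0) value=2
Op 2: merge R1<->R3 -> R1=(0,2,0,0) R3=(0,2,0,0)
Op 3: inc R1 by 1 -> R1=(0,3,0,0) value=3
Op 4: inc R0 by 5 -> R0=(5,0,0,0) value=5
Op 5: inc R1 by 2 -> R1=(0,5,0,0) value=5
Op 6: inc R0 by 3 -> R0=(8,0,0,0) value=8
Op 7: merge R0<->R3 -> R0=(8,2,0,0) R3=(8,2,0,0)
Op 8: inc R2 by 3 -> R2=(0,0,3,0) value=3
Op 9: inc R1 by 3 -> R1=(0,8,0,0) value=8
Op 10: merge R3<->R1 -> R3=(8,8,0,0) R1=(8,8,0,0)
Op 11: merge R1<->R3 -> R1=(8,8,0,0) R3=(8,8,0,0)
Op 12: merge R1<->R3 -> R1=(8,8,0,0) R3=(8,8,0,0)

Answer: 16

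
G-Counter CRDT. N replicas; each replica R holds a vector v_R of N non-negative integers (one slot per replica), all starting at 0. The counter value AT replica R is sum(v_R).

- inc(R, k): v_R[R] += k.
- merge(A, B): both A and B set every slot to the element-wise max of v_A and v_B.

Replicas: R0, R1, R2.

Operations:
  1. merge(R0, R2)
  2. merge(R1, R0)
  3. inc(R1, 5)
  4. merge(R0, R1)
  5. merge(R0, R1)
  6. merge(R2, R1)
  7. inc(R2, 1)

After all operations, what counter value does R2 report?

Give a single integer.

Answer: 6

Derivation:
Op 1: merge R0<->R2 -> R0=(0,0,0) R2=(0,0,0)
Op 2: merge R1<->R0 -> R1=(0,0,0) R0=(0,0,0)
Op 3: inc R1 by 5 -> R1=(0,5,0) value=5
Op 4: merge R0<->R1 -> R0=(0,5,0) R1=(0,5,0)
Op 5: merge R0<->R1 -> R0=(0,5,0) R1=(0,5,0)
Op 6: merge R2<->R1 -> R2=(0,5,0) R1=(0,5,0)
Op 7: inc R2 by 1 -> R2=(0,5,1) value=6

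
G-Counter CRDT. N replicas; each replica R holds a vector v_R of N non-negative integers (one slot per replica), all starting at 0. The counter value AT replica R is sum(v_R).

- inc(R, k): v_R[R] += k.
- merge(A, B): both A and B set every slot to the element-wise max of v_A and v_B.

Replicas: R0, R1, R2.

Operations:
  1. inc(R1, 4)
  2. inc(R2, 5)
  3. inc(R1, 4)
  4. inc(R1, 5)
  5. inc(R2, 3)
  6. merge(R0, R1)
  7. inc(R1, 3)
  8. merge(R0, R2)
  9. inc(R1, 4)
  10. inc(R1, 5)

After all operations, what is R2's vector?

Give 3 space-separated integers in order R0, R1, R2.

Answer: 0 13 8

Derivation:
Op 1: inc R1 by 4 -> R1=(0,4,0) value=4
Op 2: inc R2 by 5 -> R2=(0,0,5) value=5
Op 3: inc R1 by 4 -> R1=(0,8,0) value=8
Op 4: inc R1 by 5 -> R1=(0,13,0) value=13
Op 5: inc R2 by 3 -> R2=(0,0,8) value=8
Op 6: merge R0<->R1 -> R0=(0,13,0) R1=(0,13,0)
Op 7: inc R1 by 3 -> R1=(0,16,0) value=16
Op 8: merge R0<->R2 -> R0=(0,13,8) R2=(0,13,8)
Op 9: inc R1 by 4 -> R1=(0,20,0) value=20
Op 10: inc R1 by 5 -> R1=(0,25,0) value=25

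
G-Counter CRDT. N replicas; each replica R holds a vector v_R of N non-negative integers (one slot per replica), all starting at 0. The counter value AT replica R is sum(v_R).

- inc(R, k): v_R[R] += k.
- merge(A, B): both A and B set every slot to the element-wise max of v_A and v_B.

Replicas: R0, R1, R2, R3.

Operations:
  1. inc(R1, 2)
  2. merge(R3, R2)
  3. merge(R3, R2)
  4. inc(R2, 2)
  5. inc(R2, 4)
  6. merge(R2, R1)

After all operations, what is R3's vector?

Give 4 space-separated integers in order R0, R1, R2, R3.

Answer: 0 0 0 0

Derivation:
Op 1: inc R1 by 2 -> R1=(0,2,0,0) value=2
Op 2: merge R3<->R2 -> R3=(0,0,0,0) R2=(0,0,0,0)
Op 3: merge R3<->R2 -> R3=(0,0,0,0) R2=(0,0,0,0)
Op 4: inc R2 by 2 -> R2=(0,0,2,0) value=2
Op 5: inc R2 by 4 -> R2=(0,0,6,0) value=6
Op 6: merge R2<->R1 -> R2=(0,2,6,0) R1=(0,2,6,0)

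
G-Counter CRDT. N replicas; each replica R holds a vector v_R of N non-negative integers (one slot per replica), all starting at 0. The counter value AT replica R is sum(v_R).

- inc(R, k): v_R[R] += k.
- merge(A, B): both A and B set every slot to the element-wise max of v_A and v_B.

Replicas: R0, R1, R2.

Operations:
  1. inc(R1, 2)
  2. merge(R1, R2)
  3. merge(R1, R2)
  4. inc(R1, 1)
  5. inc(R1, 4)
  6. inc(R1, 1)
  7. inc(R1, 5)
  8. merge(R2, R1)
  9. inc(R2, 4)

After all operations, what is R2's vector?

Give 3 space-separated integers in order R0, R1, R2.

Op 1: inc R1 by 2 -> R1=(0,2,0) value=2
Op 2: merge R1<->R2 -> R1=(0,2,0) R2=(0,2,0)
Op 3: merge R1<->R2 -> R1=(0,2,0) R2=(0,2,0)
Op 4: inc R1 by 1 -> R1=(0,3,0) value=3
Op 5: inc R1 by 4 -> R1=(0,7,0) value=7
Op 6: inc R1 by 1 -> R1=(0,8,0) value=8
Op 7: inc R1 by 5 -> R1=(0,13,0) value=13
Op 8: merge R2<->R1 -> R2=(0,13,0) R1=(0,13,0)
Op 9: inc R2 by 4 -> R2=(0,13,4) value=17

Answer: 0 13 4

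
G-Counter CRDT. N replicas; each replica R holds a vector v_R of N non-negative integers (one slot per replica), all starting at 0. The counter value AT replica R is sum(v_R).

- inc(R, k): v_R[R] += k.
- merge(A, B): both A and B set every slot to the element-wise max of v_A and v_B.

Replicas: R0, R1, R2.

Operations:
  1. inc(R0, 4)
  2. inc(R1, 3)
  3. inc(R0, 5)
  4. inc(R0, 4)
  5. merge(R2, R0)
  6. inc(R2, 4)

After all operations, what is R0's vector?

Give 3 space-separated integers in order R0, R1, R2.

Answer: 13 0 0

Derivation:
Op 1: inc R0 by 4 -> R0=(4,0,0) value=4
Op 2: inc R1 by 3 -> R1=(0,3,0) value=3
Op 3: inc R0 by 5 -> R0=(9,0,0) value=9
Op 4: inc R0 by 4 -> R0=(13,0,0) value=13
Op 5: merge R2<->R0 -> R2=(13,0,0) R0=(13,0,0)
Op 6: inc R2 by 4 -> R2=(13,0,4) value=17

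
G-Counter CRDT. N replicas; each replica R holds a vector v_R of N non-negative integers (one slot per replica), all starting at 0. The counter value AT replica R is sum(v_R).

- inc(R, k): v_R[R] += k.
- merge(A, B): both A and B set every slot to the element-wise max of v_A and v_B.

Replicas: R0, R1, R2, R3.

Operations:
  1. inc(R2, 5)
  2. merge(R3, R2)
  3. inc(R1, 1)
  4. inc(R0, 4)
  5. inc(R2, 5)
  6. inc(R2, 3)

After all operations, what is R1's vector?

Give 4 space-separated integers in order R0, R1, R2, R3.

Answer: 0 1 0 0

Derivation:
Op 1: inc R2 by 5 -> R2=(0,0,5,0) value=5
Op 2: merge R3<->R2 -> R3=(0,0,5,0) R2=(0,0,5,0)
Op 3: inc R1 by 1 -> R1=(0,1,0,0) value=1
Op 4: inc R0 by 4 -> R0=(4,0,0,0) value=4
Op 5: inc R2 by 5 -> R2=(0,0,10,0) value=10
Op 6: inc R2 by 3 -> R2=(0,0,13,0) value=13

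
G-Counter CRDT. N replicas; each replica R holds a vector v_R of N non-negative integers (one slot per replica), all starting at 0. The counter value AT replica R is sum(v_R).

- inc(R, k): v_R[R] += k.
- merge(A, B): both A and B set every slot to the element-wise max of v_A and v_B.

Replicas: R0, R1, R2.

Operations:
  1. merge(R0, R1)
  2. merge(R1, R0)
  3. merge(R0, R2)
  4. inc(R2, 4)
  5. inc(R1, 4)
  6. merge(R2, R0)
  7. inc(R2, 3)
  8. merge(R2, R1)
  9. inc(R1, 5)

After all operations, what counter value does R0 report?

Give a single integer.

Op 1: merge R0<->R1 -> R0=(0,0,0) R1=(0,0,0)
Op 2: merge R1<->R0 -> R1=(0,0,0) R0=(0,0,0)
Op 3: merge R0<->R2 -> R0=(0,0,0) R2=(0,0,0)
Op 4: inc R2 by 4 -> R2=(0,0,4) value=4
Op 5: inc R1 by 4 -> R1=(0,4,0) value=4
Op 6: merge R2<->R0 -> R2=(0,0,4) R0=(0,0,4)
Op 7: inc R2 by 3 -> R2=(0,0,7) value=7
Op 8: merge R2<->R1 -> R2=(0,4,7) R1=(0,4,7)
Op 9: inc R1 by 5 -> R1=(0,9,7) value=16

Answer: 4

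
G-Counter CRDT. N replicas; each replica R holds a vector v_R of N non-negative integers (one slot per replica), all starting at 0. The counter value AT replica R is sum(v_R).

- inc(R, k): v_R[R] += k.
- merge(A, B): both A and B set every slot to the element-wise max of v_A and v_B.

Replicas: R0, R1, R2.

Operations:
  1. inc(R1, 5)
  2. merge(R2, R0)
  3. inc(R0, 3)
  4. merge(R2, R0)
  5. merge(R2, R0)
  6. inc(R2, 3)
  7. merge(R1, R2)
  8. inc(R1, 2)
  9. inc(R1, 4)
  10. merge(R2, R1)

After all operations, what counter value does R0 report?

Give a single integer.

Op 1: inc R1 by 5 -> R1=(0,5,0) value=5
Op 2: merge R2<->R0 -> R2=(0,0,0) R0=(0,0,0)
Op 3: inc R0 by 3 -> R0=(3,0,0) value=3
Op 4: merge R2<->R0 -> R2=(3,0,0) R0=(3,0,0)
Op 5: merge R2<->R0 -> R2=(3,0,0) R0=(3,0,0)
Op 6: inc R2 by 3 -> R2=(3,0,3) value=6
Op 7: merge R1<->R2 -> R1=(3,5,3) R2=(3,5,3)
Op 8: inc R1 by 2 -> R1=(3,7,3) value=13
Op 9: inc R1 by 4 -> R1=(3,11,3) value=17
Op 10: merge R2<->R1 -> R2=(3,11,3) R1=(3,11,3)

Answer: 3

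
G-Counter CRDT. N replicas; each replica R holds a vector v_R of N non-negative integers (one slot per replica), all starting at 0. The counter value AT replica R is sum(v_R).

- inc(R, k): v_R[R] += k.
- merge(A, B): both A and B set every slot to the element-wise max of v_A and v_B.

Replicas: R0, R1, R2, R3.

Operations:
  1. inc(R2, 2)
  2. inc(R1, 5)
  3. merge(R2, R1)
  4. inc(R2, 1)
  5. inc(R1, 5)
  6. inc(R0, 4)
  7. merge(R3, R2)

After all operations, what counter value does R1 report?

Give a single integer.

Answer: 12

Derivation:
Op 1: inc R2 by 2 -> R2=(0,0,2,0) value=2
Op 2: inc R1 by 5 -> R1=(0,5,0,0) value=5
Op 3: merge R2<->R1 -> R2=(0,5,2,0) R1=(0,5,2,0)
Op 4: inc R2 by 1 -> R2=(0,5,3,0) value=8
Op 5: inc R1 by 5 -> R1=(0,10,2,0) value=12
Op 6: inc R0 by 4 -> R0=(4,0,0,0) value=4
Op 7: merge R3<->R2 -> R3=(0,5,3,0) R2=(0,5,3,0)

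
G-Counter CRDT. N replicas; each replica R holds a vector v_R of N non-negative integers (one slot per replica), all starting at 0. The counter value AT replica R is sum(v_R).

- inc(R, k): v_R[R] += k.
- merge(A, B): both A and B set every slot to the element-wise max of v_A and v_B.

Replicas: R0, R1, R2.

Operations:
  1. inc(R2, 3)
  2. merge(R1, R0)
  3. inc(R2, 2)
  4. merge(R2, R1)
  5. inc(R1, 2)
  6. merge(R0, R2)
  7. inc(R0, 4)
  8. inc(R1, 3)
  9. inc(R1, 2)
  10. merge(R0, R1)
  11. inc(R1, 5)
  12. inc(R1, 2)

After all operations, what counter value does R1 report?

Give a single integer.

Op 1: inc R2 by 3 -> R2=(0,0,3) value=3
Op 2: merge R1<->R0 -> R1=(0,0,0) R0=(0,0,0)
Op 3: inc R2 by 2 -> R2=(0,0,5) value=5
Op 4: merge R2<->R1 -> R2=(0,0,5) R1=(0,0,5)
Op 5: inc R1 by 2 -> R1=(0,2,5) value=7
Op 6: merge R0<->R2 -> R0=(0,0,5) R2=(0,0,5)
Op 7: inc R0 by 4 -> R0=(4,0,5) value=9
Op 8: inc R1 by 3 -> R1=(0,5,5) value=10
Op 9: inc R1 by 2 -> R1=(0,7,5) value=12
Op 10: merge R0<->R1 -> R0=(4,7,5) R1=(4,7,5)
Op 11: inc R1 by 5 -> R1=(4,12,5) value=21
Op 12: inc R1 by 2 -> R1=(4,14,5) value=23

Answer: 23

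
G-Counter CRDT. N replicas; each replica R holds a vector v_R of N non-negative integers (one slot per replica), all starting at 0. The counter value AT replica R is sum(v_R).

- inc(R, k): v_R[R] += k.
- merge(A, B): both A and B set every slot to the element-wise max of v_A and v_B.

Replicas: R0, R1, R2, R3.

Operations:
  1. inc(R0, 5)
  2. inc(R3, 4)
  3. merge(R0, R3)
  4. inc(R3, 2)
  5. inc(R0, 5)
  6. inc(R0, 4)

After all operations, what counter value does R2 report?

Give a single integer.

Answer: 0

Derivation:
Op 1: inc R0 by 5 -> R0=(5,0,0,0) value=5
Op 2: inc R3 by 4 -> R3=(0,0,0,4) value=4
Op 3: merge R0<->R3 -> R0=(5,0,0,4) R3=(5,0,0,4)
Op 4: inc R3 by 2 -> R3=(5,0,0,6) value=11
Op 5: inc R0 by 5 -> R0=(10,0,0,4) value=14
Op 6: inc R0 by 4 -> R0=(14,0,0,4) value=18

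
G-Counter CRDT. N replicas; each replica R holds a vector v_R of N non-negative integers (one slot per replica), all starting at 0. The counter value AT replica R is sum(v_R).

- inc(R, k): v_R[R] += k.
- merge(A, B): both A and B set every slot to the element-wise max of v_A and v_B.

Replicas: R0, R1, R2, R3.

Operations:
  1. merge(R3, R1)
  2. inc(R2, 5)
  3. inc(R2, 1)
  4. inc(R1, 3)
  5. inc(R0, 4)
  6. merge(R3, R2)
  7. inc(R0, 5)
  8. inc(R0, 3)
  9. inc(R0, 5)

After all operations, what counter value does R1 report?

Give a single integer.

Answer: 3

Derivation:
Op 1: merge R3<->R1 -> R3=(0,0,0,0) R1=(0,0,0,0)
Op 2: inc R2 by 5 -> R2=(0,0,5,0) value=5
Op 3: inc R2 by 1 -> R2=(0,0,6,0) value=6
Op 4: inc R1 by 3 -> R1=(0,3,0,0) value=3
Op 5: inc R0 by 4 -> R0=(4,0,0,0) value=4
Op 6: merge R3<->R2 -> R3=(0,0,6,0) R2=(0,0,6,0)
Op 7: inc R0 by 5 -> R0=(9,0,0,0) value=9
Op 8: inc R0 by 3 -> R0=(12,0,0,0) value=12
Op 9: inc R0 by 5 -> R0=(17,0,0,0) value=17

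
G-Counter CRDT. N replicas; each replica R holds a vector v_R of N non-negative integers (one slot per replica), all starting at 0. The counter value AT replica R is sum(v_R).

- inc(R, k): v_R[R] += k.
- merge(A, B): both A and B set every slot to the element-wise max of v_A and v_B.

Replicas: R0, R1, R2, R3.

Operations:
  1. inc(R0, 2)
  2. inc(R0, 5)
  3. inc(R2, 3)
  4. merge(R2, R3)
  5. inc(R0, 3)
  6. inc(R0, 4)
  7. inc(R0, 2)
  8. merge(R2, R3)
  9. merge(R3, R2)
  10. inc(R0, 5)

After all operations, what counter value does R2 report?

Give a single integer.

Op 1: inc R0 by 2 -> R0=(2,0,0,0) value=2
Op 2: inc R0 by 5 -> R0=(7,0,0,0) value=7
Op 3: inc R2 by 3 -> R2=(0,0,3,0) value=3
Op 4: merge R2<->R3 -> R2=(0,0,3,0) R3=(0,0,3,0)
Op 5: inc R0 by 3 -> R0=(10,0,0,0) value=10
Op 6: inc R0 by 4 -> R0=(14,0,0,0) value=14
Op 7: inc R0 by 2 -> R0=(16,0,0,0) value=16
Op 8: merge R2<->R3 -> R2=(0,0,3,0) R3=(0,0,3,0)
Op 9: merge R3<->R2 -> R3=(0,0,3,0) R2=(0,0,3,0)
Op 10: inc R0 by 5 -> R0=(21,0,0,0) value=21

Answer: 3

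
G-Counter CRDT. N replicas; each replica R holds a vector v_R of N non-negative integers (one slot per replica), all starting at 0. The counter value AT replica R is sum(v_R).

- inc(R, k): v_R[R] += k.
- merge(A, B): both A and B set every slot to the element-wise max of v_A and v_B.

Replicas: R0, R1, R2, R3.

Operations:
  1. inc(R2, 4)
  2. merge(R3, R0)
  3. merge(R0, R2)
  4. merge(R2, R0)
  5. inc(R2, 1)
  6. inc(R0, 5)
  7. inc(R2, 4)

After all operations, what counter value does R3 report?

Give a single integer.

Answer: 0

Derivation:
Op 1: inc R2 by 4 -> R2=(0,0,4,0) value=4
Op 2: merge R3<->R0 -> R3=(0,0,0,0) R0=(0,0,0,0)
Op 3: merge R0<->R2 -> R0=(0,0,4,0) R2=(0,0,4,0)
Op 4: merge R2<->R0 -> R2=(0,0,4,0) R0=(0,0,4,0)
Op 5: inc R2 by 1 -> R2=(0,0,5,0) value=5
Op 6: inc R0 by 5 -> R0=(5,0,4,0) value=9
Op 7: inc R2 by 4 -> R2=(0,0,9,0) value=9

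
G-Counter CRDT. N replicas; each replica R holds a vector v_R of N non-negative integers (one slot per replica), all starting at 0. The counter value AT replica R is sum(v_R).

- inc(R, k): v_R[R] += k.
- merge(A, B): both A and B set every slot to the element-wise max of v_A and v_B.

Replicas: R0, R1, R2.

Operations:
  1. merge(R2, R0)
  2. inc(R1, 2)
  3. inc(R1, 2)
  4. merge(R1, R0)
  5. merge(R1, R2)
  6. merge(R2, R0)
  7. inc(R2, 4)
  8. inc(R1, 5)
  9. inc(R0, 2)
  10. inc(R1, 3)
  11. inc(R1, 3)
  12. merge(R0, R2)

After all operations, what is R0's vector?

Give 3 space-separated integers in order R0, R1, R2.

Answer: 2 4 4

Derivation:
Op 1: merge R2<->R0 -> R2=(0,0,0) R0=(0,0,0)
Op 2: inc R1 by 2 -> R1=(0,2,0) value=2
Op 3: inc R1 by 2 -> R1=(0,4,0) value=4
Op 4: merge R1<->R0 -> R1=(0,4,0) R0=(0,4,0)
Op 5: merge R1<->R2 -> R1=(0,4,0) R2=(0,4,0)
Op 6: merge R2<->R0 -> R2=(0,4,0) R0=(0,4,0)
Op 7: inc R2 by 4 -> R2=(0,4,4) value=8
Op 8: inc R1 by 5 -> R1=(0,9,0) value=9
Op 9: inc R0 by 2 -> R0=(2,4,0) value=6
Op 10: inc R1 by 3 -> R1=(0,12,0) value=12
Op 11: inc R1 by 3 -> R1=(0,15,0) value=15
Op 12: merge R0<->R2 -> R0=(2,4,4) R2=(2,4,4)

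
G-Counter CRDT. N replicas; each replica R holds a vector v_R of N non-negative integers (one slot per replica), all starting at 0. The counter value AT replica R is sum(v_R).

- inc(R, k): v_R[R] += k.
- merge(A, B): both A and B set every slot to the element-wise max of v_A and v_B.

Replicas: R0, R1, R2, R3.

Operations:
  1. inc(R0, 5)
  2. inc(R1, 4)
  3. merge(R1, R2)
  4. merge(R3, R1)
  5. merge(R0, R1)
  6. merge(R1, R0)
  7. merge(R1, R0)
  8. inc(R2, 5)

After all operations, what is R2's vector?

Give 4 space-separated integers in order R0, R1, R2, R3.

Op 1: inc R0 by 5 -> R0=(5,0,0,0) value=5
Op 2: inc R1 by 4 -> R1=(0,4,0,0) value=4
Op 3: merge R1<->R2 -> R1=(0,4,0,0) R2=(0,4,0,0)
Op 4: merge R3<->R1 -> R3=(0,4,0,0) R1=(0,4,0,0)
Op 5: merge R0<->R1 -> R0=(5,4,0,0) R1=(5,4,0,0)
Op 6: merge R1<->R0 -> R1=(5,4,0,0) R0=(5,4,0,0)
Op 7: merge R1<->R0 -> R1=(5,4,0,0) R0=(5,4,0,0)
Op 8: inc R2 by 5 -> R2=(0,4,5,0) value=9

Answer: 0 4 5 0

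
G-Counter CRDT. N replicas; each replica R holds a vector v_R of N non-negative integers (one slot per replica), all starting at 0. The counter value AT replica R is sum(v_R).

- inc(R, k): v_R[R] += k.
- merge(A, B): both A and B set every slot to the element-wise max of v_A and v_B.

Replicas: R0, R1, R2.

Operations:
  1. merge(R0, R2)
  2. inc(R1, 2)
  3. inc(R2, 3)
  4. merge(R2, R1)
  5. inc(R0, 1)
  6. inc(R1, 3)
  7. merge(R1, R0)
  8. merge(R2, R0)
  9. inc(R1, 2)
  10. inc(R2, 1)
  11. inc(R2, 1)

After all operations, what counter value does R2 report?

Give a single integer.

Answer: 11

Derivation:
Op 1: merge R0<->R2 -> R0=(0,0,0) R2=(0,0,0)
Op 2: inc R1 by 2 -> R1=(0,2,0) value=2
Op 3: inc R2 by 3 -> R2=(0,0,3) value=3
Op 4: merge R2<->R1 -> R2=(0,2,3) R1=(0,2,3)
Op 5: inc R0 by 1 -> R0=(1,0,0) value=1
Op 6: inc R1 by 3 -> R1=(0,5,3) value=8
Op 7: merge R1<->R0 -> R1=(1,5,3) R0=(1,5,3)
Op 8: merge R2<->R0 -> R2=(1,5,3) R0=(1,5,3)
Op 9: inc R1 by 2 -> R1=(1,7,3) value=11
Op 10: inc R2 by 1 -> R2=(1,5,4) value=10
Op 11: inc R2 by 1 -> R2=(1,5,5) value=11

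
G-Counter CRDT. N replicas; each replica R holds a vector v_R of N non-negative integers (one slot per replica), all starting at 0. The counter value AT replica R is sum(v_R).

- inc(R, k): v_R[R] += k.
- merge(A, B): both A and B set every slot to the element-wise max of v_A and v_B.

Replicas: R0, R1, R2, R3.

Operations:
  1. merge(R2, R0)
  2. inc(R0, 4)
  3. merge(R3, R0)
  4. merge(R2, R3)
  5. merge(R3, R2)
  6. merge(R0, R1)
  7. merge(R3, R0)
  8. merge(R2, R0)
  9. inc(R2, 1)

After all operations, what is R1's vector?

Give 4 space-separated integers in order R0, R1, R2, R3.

Op 1: merge R2<->R0 -> R2=(0,0,0,0) R0=(0,0,0,0)
Op 2: inc R0 by 4 -> R0=(4,0,0,0) value=4
Op 3: merge R3<->R0 -> R3=(4,0,0,0) R0=(4,0,0,0)
Op 4: merge R2<->R3 -> R2=(4,0,0,0) R3=(4,0,0,0)
Op 5: merge R3<->R2 -> R3=(4,0,0,0) R2=(4,0,0,0)
Op 6: merge R0<->R1 -> R0=(4,0,0,0) R1=(4,0,0,0)
Op 7: merge R3<->R0 -> R3=(4,0,0,0) R0=(4,0,0,0)
Op 8: merge R2<->R0 -> R2=(4,0,0,0) R0=(4,0,0,0)
Op 9: inc R2 by 1 -> R2=(4,0,1,0) value=5

Answer: 4 0 0 0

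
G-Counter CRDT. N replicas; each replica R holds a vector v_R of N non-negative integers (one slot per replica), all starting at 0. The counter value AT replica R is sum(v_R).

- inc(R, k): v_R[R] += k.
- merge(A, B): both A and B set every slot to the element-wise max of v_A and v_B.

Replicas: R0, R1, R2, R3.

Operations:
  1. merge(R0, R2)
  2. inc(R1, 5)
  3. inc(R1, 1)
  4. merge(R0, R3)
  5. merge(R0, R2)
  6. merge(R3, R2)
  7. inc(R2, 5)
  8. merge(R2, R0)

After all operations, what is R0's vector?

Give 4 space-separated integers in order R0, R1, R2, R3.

Op 1: merge R0<->R2 -> R0=(0,0,0,0) R2=(0,0,0,0)
Op 2: inc R1 by 5 -> R1=(0,5,0,0) value=5
Op 3: inc R1 by 1 -> R1=(0,6,0,0) value=6
Op 4: merge R0<->R3 -> R0=(0,0,0,0) R3=(0,0,0,0)
Op 5: merge R0<->R2 -> R0=(0,0,0,0) R2=(0,0,0,0)
Op 6: merge R3<->R2 -> R3=(0,0,0,0) R2=(0,0,0,0)
Op 7: inc R2 by 5 -> R2=(0,0,5,0) value=5
Op 8: merge R2<->R0 -> R2=(0,0,5,0) R0=(0,0,5,0)

Answer: 0 0 5 0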